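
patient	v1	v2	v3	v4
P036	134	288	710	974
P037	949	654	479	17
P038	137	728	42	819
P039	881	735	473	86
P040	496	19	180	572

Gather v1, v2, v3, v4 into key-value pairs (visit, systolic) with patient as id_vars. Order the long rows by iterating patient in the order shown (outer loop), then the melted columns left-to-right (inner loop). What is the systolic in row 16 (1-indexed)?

20 rows total (5 × 4). Row 16: index ⌊(16-1)/4⌋ = 3 into patient → P039; (16-1) mod 4 = 3 into the melted columns → v4.
So row 16 is (P039, v4, 86); systolic = 86.

86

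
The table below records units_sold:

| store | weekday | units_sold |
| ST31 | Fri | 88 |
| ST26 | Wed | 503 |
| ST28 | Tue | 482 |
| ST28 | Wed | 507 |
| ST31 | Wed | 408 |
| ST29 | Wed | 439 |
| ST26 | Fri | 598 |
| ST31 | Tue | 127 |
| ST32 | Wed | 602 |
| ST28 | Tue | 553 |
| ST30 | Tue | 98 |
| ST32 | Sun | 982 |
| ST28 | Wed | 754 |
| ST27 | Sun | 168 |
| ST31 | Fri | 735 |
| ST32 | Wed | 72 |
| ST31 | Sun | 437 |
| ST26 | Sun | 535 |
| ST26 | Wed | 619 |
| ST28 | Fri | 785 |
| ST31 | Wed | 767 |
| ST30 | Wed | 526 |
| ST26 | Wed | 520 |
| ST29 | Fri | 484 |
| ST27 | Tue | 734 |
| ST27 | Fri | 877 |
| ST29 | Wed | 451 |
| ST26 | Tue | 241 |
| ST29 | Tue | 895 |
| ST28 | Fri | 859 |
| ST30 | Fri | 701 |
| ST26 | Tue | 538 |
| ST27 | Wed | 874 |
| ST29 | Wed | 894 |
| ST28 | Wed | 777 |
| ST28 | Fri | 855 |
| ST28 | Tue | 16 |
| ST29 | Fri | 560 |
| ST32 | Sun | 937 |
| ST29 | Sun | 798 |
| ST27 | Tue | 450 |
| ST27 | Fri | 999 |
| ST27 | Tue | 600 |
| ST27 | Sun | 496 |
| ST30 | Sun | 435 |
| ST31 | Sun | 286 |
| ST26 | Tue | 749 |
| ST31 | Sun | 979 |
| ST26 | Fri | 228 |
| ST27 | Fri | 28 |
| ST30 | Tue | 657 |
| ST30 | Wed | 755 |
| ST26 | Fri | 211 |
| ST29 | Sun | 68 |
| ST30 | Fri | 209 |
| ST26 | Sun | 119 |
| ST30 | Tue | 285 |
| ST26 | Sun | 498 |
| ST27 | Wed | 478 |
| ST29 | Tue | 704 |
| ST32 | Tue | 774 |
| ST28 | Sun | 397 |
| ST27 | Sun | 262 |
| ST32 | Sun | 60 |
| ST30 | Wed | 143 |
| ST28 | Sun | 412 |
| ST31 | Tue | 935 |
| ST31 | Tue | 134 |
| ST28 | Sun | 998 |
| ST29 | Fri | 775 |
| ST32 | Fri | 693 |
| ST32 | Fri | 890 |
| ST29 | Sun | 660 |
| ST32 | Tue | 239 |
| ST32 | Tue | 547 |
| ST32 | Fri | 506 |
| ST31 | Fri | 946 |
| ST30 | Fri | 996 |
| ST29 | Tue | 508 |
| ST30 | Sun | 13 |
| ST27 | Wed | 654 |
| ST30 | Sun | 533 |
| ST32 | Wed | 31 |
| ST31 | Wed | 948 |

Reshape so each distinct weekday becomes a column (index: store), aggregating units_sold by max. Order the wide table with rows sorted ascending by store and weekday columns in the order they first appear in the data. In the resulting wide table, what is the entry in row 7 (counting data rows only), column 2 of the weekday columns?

602

With rows sorted ascending by store, row 7 is store=ST32. weekday columns in first-appearance order: Fri, Wed, Tue, Sun; column 2 is Wed.
Long rows with store=ST32, weekday=Wed: max(602, 72, 31) = 602.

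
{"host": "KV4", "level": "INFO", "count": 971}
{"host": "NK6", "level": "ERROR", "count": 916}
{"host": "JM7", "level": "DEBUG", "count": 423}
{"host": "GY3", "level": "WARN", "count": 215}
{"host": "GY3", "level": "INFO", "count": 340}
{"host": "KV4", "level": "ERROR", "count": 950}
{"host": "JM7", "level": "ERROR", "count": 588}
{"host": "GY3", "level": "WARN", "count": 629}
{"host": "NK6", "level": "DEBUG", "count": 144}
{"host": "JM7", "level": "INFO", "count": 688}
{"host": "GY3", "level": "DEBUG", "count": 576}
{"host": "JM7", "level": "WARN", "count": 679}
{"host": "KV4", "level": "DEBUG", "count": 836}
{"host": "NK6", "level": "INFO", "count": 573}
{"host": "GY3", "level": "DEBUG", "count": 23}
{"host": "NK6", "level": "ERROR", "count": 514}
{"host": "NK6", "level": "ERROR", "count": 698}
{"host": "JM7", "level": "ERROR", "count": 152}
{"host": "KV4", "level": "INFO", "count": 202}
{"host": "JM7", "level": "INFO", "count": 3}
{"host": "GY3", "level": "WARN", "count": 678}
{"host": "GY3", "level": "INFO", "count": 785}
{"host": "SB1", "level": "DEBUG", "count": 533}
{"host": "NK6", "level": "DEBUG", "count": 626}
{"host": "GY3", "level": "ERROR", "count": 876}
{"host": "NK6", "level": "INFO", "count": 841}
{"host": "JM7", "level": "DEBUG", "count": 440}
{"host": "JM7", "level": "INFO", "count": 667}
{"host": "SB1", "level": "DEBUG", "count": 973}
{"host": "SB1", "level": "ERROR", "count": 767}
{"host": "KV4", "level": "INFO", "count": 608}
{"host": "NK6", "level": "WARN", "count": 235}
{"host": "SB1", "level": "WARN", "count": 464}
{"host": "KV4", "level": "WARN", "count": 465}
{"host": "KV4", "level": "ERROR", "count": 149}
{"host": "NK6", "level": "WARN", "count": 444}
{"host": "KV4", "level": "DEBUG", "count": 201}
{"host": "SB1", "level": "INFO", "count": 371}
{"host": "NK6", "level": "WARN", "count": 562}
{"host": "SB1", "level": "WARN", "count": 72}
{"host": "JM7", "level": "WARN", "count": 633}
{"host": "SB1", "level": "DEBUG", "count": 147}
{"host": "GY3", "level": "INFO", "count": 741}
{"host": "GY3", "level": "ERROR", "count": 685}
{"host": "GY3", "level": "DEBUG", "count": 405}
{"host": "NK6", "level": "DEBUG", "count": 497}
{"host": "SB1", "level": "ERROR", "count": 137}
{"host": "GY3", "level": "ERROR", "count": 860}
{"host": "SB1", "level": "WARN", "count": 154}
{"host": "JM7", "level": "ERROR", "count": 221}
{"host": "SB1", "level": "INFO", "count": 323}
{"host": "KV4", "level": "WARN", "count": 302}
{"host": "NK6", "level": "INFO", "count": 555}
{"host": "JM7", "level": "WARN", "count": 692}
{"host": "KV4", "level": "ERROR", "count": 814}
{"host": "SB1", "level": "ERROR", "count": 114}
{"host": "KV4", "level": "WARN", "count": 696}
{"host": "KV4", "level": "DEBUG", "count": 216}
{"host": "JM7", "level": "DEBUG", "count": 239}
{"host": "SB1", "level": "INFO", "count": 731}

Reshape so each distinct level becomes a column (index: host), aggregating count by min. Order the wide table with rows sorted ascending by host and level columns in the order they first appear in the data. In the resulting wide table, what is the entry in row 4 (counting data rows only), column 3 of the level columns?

144

With rows sorted ascending by host, row 4 is host=NK6. level columns in first-appearance order: INFO, ERROR, DEBUG, WARN; column 3 is DEBUG.
Long rows with host=NK6, level=DEBUG: min(144, 626, 497) = 144.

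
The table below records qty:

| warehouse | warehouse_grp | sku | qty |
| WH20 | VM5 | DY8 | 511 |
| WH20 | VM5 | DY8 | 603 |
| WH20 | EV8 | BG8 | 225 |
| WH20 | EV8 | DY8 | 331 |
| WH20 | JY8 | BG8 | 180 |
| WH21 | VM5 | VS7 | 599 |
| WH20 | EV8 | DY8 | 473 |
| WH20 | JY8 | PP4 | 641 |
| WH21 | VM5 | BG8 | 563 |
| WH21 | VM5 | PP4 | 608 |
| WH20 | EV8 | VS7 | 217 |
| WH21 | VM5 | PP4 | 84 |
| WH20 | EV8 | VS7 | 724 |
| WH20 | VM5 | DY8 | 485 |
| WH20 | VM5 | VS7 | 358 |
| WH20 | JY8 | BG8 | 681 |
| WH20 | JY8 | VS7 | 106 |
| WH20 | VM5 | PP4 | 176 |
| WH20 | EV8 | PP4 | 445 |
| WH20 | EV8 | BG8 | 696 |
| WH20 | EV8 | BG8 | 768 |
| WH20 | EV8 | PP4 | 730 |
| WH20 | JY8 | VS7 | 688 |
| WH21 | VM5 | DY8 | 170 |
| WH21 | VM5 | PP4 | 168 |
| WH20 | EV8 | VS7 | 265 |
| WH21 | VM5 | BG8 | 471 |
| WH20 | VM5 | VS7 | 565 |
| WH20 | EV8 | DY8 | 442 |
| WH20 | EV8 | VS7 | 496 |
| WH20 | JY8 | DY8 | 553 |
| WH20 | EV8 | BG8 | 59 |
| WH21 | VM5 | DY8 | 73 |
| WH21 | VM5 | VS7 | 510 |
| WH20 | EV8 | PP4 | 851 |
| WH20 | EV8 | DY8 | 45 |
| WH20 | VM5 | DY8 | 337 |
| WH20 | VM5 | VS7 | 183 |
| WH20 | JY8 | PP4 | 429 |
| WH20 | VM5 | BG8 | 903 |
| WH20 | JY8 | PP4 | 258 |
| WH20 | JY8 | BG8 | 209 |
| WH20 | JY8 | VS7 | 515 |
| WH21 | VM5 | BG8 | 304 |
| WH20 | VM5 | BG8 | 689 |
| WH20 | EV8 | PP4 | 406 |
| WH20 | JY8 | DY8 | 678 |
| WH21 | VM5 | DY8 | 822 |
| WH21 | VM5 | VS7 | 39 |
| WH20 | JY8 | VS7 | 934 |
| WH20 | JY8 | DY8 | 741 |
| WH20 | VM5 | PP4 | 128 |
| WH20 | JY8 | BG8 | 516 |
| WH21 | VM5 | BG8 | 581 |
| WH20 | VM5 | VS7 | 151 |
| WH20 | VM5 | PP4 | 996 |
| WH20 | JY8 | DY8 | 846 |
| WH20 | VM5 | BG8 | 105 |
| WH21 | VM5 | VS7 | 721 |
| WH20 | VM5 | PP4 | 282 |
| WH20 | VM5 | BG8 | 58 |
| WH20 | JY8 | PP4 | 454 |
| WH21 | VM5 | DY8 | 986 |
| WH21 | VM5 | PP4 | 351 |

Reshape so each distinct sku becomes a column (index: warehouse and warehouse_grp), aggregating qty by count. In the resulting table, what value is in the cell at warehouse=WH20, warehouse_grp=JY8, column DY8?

Rows with warehouse=WH20, warehouse_grp=JY8 and sku=DY8: qty values are 553, 678, 741, 846.
4 rows match — count = 4.

4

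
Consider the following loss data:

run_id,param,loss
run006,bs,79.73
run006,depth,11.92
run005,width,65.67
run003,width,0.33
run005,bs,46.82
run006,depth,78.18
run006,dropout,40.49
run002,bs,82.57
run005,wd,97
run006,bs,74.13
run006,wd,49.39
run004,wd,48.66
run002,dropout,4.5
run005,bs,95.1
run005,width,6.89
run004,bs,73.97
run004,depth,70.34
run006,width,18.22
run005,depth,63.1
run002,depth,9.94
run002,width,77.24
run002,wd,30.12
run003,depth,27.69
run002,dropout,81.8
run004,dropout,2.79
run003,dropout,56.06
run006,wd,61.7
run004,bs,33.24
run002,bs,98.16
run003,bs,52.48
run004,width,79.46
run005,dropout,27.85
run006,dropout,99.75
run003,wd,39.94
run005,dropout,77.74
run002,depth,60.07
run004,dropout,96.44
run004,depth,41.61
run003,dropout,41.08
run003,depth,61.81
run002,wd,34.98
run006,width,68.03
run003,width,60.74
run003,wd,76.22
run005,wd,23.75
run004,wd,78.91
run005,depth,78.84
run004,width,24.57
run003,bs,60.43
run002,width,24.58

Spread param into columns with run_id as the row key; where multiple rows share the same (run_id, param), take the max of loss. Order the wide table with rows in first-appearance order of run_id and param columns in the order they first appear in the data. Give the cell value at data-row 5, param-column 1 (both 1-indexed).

With rows in first-appearance order of run_id, row 5 is run_id=run004. param columns in first-appearance order: bs, depth, width, dropout, wd; column 1 is bs.
Long rows with run_id=run004, param=bs: max(73.97, 33.24) = 73.97.

73.97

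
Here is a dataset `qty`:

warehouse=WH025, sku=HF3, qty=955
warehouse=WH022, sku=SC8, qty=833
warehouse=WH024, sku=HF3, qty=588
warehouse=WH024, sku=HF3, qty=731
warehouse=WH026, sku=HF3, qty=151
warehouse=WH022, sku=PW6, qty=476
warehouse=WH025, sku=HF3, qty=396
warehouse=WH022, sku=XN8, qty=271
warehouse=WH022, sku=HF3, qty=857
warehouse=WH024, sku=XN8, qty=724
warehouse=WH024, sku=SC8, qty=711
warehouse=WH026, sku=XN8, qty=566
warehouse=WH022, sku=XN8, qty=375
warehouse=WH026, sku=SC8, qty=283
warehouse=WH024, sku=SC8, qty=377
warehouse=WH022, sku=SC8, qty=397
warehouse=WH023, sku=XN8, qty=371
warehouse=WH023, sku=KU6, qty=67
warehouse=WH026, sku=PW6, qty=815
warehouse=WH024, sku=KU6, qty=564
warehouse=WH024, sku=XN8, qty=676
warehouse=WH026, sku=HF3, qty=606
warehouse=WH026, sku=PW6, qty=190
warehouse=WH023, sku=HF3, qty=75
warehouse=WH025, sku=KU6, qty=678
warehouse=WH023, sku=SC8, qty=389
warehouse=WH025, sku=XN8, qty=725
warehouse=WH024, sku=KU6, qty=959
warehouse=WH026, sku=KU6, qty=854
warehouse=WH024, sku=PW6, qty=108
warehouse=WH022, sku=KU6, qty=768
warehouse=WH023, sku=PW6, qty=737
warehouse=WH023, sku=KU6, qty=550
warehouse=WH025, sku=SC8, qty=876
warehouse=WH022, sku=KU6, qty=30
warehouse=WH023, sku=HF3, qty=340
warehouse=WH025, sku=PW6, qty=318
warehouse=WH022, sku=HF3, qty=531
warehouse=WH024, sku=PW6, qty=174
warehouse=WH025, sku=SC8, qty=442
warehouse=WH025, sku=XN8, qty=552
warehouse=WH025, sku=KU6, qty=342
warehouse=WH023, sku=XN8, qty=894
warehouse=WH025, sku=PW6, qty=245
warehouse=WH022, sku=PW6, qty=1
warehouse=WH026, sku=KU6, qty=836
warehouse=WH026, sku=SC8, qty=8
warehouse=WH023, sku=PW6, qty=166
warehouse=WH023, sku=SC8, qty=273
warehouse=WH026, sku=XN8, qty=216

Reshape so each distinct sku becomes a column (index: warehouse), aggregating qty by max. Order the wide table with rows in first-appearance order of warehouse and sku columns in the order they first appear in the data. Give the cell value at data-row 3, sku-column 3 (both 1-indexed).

174

With rows in first-appearance order of warehouse, row 3 is warehouse=WH024. sku columns in first-appearance order: HF3, SC8, PW6, XN8, KU6; column 3 is PW6.
Long rows with warehouse=WH024, sku=PW6: max(108, 174) = 174.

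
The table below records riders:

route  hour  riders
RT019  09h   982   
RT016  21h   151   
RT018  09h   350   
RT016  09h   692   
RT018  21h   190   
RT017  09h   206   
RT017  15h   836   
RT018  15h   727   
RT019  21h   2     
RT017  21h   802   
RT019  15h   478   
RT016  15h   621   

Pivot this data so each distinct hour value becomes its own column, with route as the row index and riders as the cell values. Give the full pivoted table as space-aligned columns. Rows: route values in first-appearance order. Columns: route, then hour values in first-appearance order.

Columns: route plus the 3 distinct hour values (09h, 21h, 15h).
For example, row RT019 column 09h takes riders=982 from the long row (RT019, 09h).

route  09h  21h  15h
RT019  982  2    478
RT016  692  151  621
RT018  350  190  727
RT017  206  802  836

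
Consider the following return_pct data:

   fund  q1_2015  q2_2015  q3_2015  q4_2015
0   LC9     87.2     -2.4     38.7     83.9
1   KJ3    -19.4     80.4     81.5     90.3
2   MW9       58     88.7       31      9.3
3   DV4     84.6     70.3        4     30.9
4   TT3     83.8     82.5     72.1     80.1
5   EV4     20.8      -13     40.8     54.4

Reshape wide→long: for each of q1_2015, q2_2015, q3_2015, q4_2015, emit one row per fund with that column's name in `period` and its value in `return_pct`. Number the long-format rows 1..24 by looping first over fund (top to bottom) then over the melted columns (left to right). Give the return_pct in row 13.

84.6

24 rows total (6 × 4). Row 13: index ⌊(13-1)/4⌋ = 3 into fund → DV4; (13-1) mod 4 = 0 into the melted columns → q1_2015.
So row 13 is (DV4, q1_2015, 84.6); return_pct = 84.6.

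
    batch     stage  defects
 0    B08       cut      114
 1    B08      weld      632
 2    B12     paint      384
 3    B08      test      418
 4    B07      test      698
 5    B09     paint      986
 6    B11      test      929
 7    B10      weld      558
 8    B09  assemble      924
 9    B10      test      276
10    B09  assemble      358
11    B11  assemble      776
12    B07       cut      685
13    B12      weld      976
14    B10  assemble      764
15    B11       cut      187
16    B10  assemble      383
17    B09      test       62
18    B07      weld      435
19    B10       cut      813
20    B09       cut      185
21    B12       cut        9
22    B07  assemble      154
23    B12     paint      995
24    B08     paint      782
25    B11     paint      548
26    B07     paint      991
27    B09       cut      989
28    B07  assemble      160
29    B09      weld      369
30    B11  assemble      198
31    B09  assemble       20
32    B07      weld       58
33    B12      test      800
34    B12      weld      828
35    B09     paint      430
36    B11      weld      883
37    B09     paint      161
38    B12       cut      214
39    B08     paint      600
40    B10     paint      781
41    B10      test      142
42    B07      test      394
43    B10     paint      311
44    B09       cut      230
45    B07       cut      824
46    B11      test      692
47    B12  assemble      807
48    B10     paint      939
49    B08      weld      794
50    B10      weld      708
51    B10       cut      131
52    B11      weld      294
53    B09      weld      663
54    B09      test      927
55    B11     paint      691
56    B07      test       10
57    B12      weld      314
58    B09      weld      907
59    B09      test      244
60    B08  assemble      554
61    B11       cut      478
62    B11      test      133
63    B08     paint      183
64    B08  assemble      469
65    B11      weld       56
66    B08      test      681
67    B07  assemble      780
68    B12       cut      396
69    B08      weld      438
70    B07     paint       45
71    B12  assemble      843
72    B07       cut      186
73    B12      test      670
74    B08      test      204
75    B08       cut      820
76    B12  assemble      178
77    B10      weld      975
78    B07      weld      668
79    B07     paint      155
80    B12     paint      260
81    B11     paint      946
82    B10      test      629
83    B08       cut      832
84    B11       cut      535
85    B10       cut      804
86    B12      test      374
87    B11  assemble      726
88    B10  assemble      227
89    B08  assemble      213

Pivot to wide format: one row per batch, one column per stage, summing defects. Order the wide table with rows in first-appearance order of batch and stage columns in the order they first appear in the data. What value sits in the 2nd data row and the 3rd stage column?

With rows in first-appearance order of batch, row 2 is batch=B12. stage columns in first-appearance order: cut, weld, paint, test, assemble; column 3 is paint.
Long rows with batch=B12, stage=paint: 384 + 995 + 260 = 1639.

1639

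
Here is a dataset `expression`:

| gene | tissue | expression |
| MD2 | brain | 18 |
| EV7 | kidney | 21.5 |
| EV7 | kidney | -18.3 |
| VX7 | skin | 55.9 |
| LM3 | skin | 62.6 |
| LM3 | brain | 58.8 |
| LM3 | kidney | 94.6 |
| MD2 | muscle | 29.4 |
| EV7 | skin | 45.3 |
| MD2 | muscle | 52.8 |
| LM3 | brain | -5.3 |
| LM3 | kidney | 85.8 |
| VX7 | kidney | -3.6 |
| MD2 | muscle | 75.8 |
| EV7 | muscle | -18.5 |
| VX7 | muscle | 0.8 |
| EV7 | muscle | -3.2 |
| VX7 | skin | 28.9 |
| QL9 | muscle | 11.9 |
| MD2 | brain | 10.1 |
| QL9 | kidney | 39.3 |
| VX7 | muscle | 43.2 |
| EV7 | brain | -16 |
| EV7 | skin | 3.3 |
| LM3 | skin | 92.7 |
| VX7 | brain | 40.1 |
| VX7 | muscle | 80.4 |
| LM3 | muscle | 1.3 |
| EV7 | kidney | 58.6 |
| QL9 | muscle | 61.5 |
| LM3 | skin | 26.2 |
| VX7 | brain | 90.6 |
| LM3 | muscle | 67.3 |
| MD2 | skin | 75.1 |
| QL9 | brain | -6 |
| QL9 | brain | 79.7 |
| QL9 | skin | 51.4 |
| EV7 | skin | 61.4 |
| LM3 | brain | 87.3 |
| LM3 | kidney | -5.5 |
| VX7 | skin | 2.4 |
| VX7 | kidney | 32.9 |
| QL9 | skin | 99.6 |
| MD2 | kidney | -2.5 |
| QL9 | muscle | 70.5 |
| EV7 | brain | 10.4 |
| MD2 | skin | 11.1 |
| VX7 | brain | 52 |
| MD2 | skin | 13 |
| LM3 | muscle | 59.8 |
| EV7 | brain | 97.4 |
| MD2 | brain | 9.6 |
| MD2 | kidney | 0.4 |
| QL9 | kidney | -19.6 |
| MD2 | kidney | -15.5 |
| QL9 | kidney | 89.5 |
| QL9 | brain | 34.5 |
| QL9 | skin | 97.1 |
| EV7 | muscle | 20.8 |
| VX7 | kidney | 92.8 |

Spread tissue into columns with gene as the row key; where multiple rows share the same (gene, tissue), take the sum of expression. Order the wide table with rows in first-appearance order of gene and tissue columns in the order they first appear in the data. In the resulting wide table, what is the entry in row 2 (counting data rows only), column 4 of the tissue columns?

-0.9

With rows in first-appearance order of gene, row 2 is gene=EV7. tissue columns in first-appearance order: brain, kidney, skin, muscle; column 4 is muscle.
Long rows with gene=EV7, tissue=muscle: -18.5 + -3.2 + 20.8 = -0.9.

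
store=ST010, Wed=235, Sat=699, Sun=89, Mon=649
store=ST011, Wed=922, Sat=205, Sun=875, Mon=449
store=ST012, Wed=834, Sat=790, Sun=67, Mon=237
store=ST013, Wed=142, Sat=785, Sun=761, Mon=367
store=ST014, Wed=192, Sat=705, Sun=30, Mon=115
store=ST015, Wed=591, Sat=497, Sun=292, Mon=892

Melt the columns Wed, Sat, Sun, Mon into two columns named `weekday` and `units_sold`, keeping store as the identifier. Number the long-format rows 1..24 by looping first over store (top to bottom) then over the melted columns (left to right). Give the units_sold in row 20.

115

24 rows total (6 × 4). Row 20: index ⌊(20-1)/4⌋ = 4 into store → ST014; (20-1) mod 4 = 3 into the melted columns → Mon.
So row 20 is (ST014, Mon, 115); units_sold = 115.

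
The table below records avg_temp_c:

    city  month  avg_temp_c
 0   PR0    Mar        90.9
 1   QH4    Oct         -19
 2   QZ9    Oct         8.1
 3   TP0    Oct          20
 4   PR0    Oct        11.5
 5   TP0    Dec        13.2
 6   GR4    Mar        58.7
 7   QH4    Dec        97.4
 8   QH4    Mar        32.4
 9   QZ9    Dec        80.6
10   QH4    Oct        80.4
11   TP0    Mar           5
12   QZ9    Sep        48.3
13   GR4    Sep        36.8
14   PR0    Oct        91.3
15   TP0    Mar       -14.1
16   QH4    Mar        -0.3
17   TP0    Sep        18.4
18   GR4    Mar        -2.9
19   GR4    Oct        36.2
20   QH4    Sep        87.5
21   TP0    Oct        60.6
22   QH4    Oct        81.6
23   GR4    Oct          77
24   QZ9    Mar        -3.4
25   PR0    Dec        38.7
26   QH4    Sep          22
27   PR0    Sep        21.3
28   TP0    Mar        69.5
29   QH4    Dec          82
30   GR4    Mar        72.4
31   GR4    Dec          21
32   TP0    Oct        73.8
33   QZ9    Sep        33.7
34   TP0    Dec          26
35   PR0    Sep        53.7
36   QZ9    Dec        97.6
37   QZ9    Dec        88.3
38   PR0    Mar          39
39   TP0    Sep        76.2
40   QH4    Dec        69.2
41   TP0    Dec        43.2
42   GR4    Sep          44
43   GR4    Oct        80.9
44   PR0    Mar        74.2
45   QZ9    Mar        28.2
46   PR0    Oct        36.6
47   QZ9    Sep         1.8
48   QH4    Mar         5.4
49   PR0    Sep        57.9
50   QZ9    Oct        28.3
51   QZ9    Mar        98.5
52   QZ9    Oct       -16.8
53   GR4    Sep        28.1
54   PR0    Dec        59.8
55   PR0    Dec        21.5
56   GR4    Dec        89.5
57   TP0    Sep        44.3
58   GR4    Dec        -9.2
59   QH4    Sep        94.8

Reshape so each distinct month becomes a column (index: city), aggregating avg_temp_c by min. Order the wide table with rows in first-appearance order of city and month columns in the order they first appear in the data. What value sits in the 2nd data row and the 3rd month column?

With rows in first-appearance order of city, row 2 is city=QH4. month columns in first-appearance order: Mar, Oct, Dec, Sep; column 3 is Dec.
Long rows with city=QH4, month=Dec: min(97.4, 82, 69.2) = 69.2.

69.2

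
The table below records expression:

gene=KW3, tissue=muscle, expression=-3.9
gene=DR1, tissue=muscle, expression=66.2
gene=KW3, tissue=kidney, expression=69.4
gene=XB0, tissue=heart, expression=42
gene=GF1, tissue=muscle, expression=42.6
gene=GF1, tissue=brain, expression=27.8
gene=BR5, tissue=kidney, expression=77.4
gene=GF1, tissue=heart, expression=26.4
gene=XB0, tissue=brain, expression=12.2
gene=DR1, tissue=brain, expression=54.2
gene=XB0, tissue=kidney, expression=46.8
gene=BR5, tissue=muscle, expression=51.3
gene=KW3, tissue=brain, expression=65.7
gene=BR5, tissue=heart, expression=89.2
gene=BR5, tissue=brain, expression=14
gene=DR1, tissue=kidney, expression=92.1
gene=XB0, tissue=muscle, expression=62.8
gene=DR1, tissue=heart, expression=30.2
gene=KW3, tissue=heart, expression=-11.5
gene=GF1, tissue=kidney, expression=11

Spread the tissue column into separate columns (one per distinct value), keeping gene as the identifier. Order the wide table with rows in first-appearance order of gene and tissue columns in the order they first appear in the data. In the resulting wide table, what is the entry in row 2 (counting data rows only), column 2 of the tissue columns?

92.1

With rows in first-appearance order of gene, row 2 is gene=DR1. tissue columns in first-appearance order: muscle, kidney, heart, brain; column 2 is kidney.
Long rows with gene=DR1, tissue=kidney: expression = 92.1.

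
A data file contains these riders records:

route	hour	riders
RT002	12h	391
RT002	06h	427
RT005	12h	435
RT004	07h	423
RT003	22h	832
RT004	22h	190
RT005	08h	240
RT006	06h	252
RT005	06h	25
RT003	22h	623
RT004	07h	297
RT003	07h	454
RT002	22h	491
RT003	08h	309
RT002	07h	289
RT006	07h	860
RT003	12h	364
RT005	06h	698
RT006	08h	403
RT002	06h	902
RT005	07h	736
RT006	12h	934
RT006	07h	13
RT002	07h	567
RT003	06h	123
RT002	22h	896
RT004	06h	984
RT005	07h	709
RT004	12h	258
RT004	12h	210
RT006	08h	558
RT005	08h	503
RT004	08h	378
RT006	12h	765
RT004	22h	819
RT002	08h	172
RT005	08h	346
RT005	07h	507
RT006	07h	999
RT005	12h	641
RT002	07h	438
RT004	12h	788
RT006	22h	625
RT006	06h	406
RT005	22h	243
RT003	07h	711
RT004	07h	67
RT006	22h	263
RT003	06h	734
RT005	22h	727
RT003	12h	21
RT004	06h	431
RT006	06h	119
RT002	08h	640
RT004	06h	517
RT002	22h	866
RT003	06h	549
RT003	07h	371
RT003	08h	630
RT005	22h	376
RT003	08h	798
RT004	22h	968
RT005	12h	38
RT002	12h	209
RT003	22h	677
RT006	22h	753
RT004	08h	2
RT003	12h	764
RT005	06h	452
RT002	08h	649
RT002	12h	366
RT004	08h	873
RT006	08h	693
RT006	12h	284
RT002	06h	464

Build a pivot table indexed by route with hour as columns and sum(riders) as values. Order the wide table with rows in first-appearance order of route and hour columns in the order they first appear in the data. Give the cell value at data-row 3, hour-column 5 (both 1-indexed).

With rows in first-appearance order of route, row 3 is route=RT004. hour columns in first-appearance order: 12h, 06h, 07h, 22h, 08h; column 5 is 08h.
Long rows with route=RT004, hour=08h: 378 + 2 + 873 = 1253.

1253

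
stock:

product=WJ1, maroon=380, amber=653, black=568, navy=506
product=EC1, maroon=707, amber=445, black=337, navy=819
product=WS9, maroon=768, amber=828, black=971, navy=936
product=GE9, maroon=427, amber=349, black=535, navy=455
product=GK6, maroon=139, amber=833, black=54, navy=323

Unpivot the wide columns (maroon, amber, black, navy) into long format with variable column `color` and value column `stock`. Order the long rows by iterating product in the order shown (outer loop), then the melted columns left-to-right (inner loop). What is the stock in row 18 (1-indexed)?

833

20 rows total (5 × 4). Row 18: index ⌊(18-1)/4⌋ = 4 into product → GK6; (18-1) mod 4 = 1 into the melted columns → amber.
So row 18 is (GK6, amber, 833); stock = 833.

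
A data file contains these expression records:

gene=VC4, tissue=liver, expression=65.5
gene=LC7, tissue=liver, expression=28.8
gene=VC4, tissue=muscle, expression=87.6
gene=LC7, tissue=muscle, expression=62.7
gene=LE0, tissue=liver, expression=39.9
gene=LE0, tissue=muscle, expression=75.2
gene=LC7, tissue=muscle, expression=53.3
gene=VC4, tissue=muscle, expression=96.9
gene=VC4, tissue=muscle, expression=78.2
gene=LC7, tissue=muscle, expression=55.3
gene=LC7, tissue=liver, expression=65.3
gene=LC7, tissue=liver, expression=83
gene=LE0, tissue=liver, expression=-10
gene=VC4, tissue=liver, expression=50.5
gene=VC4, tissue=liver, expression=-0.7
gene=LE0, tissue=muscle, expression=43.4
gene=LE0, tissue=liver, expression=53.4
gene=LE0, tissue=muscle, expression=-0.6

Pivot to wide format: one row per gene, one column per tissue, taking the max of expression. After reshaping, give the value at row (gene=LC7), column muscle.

Rows with gene=LC7 and tissue=muscle: expression values are 62.7, 53.3, 55.3.
max(62.7, 53.3, 55.3) = 62.7.

62.7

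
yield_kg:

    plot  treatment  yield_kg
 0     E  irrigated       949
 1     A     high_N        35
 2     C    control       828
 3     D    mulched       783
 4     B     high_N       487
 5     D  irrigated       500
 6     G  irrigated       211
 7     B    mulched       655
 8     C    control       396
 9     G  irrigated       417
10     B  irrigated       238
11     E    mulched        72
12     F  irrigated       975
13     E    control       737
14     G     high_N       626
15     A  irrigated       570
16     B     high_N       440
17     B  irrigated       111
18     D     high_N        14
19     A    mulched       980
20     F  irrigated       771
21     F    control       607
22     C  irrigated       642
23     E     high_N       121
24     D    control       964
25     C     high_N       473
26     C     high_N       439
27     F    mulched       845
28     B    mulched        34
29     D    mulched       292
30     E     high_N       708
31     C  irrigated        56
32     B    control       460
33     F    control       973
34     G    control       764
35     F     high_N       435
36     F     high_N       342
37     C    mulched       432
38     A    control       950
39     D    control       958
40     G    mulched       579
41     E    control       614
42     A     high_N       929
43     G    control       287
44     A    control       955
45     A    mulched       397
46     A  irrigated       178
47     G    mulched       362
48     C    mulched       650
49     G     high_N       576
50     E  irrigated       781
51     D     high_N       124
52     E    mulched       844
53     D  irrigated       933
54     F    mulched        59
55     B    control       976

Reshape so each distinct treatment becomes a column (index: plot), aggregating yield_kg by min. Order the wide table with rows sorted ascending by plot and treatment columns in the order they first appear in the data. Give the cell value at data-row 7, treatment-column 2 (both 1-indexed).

576

With rows sorted ascending by plot, row 7 is plot=G. treatment columns in first-appearance order: irrigated, high_N, control, mulched; column 2 is high_N.
Long rows with plot=G, treatment=high_N: min(626, 576) = 576.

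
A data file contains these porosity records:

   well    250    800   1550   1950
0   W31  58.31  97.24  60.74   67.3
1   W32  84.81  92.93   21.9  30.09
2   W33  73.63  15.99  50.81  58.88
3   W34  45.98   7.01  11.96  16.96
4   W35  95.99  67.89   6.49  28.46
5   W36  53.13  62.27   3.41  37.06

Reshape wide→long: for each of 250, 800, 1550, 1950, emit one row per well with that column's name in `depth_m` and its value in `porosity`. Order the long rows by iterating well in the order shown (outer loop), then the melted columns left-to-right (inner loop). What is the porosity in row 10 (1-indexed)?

15.99

24 rows total (6 × 4). Row 10: index ⌊(10-1)/4⌋ = 2 into well → W33; (10-1) mod 4 = 1 into the melted columns → 800.
So row 10 is (W33, 800, 15.99); porosity = 15.99.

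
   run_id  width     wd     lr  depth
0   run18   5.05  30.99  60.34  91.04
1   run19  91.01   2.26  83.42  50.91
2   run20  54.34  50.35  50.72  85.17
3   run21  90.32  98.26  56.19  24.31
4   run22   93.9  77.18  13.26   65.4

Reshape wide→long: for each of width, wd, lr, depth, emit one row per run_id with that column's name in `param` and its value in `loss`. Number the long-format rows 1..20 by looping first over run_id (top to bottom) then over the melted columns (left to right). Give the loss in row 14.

20 rows total (5 × 4). Row 14: index ⌊(14-1)/4⌋ = 3 into run_id → run21; (14-1) mod 4 = 1 into the melted columns → wd.
So row 14 is (run21, wd, 98.26); loss = 98.26.

98.26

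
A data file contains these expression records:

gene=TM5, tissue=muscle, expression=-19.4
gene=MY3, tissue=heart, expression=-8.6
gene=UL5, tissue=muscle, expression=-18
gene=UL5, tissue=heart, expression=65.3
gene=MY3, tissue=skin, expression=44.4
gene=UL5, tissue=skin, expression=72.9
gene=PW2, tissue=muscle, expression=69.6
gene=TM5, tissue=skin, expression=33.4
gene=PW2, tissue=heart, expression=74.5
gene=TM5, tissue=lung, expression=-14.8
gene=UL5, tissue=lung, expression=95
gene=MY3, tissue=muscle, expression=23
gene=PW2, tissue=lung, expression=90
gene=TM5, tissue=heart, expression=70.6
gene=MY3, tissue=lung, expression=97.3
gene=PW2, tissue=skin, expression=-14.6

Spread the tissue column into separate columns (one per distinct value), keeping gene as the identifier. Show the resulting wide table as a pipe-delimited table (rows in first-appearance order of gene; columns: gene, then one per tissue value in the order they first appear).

Columns: gene plus the 4 distinct tissue values (muscle, heart, skin, lung).
For example, row TM5 column muscle takes expression=-19.4 from the long row (TM5, muscle).

| gene | muscle | heart | skin | lung |
| TM5 | -19.4 | 70.6 | 33.4 | -14.8 |
| MY3 | 23 | -8.6 | 44.4 | 97.3 |
| UL5 | -18 | 65.3 | 72.9 | 95 |
| PW2 | 69.6 | 74.5 | -14.6 | 90 |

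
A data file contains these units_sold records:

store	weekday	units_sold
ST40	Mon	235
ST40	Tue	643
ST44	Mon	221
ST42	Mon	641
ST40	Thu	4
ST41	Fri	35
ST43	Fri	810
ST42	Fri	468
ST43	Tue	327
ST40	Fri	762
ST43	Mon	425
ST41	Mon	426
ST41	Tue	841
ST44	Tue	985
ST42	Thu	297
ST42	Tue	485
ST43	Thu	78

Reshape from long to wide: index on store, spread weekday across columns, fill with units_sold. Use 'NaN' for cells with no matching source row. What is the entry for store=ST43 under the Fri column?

The long row with store=ST43, weekday=Fri has units_sold=810.

810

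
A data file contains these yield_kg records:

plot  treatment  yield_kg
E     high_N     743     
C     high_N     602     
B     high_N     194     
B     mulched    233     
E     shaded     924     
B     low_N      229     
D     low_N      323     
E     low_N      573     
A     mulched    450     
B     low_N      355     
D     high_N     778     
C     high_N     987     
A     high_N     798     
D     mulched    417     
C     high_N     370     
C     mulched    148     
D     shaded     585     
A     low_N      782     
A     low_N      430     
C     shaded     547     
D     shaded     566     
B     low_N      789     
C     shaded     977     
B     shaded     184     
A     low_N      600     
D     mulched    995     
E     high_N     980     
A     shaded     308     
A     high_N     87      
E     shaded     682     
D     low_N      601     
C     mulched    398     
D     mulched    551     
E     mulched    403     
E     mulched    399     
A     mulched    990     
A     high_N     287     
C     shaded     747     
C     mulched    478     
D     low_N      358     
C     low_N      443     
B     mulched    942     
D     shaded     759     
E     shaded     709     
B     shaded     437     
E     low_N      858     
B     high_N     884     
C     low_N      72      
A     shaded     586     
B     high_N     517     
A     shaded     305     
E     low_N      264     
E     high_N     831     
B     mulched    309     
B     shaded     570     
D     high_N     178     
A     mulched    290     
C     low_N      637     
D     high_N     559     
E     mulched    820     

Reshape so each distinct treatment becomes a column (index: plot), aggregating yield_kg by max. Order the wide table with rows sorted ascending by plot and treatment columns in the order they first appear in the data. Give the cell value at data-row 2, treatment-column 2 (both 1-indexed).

With rows sorted ascending by plot, row 2 is plot=B. treatment columns in first-appearance order: high_N, mulched, shaded, low_N; column 2 is mulched.
Long rows with plot=B, treatment=mulched: max(233, 942, 309) = 942.

942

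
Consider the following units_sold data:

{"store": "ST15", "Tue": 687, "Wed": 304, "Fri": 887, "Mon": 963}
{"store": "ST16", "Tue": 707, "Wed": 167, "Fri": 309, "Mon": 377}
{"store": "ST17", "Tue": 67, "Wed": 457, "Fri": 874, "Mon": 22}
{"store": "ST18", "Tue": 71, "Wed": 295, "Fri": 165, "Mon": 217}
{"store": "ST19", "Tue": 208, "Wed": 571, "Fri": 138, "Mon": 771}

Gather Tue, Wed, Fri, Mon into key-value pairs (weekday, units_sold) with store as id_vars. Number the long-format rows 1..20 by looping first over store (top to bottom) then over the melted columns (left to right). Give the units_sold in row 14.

20 rows total (5 × 4). Row 14: index ⌊(14-1)/4⌋ = 3 into store → ST18; (14-1) mod 4 = 1 into the melted columns → Wed.
So row 14 is (ST18, Wed, 295); units_sold = 295.

295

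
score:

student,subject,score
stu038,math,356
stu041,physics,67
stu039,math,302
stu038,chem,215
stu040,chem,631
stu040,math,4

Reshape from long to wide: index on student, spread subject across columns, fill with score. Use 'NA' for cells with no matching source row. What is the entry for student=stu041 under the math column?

NA

No long-format row has student=stu041 and subject=math, so the cell is NA.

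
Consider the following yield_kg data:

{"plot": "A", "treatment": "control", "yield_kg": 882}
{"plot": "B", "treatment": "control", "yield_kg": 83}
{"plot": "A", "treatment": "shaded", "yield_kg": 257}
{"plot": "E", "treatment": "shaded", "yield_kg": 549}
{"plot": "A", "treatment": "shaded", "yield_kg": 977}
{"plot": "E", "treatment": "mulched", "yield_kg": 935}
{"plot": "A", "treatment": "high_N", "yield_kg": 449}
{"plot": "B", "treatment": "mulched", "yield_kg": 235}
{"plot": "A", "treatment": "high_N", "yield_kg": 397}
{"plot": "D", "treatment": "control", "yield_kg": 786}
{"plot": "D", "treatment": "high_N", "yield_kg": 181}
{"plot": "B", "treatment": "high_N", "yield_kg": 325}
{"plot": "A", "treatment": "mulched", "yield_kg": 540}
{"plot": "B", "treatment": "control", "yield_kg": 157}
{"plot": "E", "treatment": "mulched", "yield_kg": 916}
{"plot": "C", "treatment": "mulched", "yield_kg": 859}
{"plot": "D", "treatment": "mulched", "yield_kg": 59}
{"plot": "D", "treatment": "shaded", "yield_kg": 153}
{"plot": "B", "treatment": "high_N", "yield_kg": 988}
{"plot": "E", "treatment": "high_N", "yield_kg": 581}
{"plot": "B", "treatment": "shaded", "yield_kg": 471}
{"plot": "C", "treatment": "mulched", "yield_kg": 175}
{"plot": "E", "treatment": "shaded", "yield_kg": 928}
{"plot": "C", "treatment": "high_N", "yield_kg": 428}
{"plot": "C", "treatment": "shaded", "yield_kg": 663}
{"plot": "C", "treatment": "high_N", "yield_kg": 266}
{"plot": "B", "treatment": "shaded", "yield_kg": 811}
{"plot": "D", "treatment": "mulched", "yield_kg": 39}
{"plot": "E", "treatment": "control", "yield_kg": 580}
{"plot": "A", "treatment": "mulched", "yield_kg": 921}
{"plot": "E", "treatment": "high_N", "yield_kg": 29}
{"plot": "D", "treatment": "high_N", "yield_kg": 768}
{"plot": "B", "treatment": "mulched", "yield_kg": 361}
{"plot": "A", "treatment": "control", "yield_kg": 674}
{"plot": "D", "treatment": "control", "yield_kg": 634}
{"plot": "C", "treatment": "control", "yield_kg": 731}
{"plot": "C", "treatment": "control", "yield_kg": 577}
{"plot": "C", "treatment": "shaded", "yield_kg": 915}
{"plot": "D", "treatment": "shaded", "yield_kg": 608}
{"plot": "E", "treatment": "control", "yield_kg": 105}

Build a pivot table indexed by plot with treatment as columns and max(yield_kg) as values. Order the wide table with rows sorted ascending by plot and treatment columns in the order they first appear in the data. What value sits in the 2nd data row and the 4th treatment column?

988

With rows sorted ascending by plot, row 2 is plot=B. treatment columns in first-appearance order: control, shaded, mulched, high_N; column 4 is high_N.
Long rows with plot=B, treatment=high_N: max(325, 988) = 988.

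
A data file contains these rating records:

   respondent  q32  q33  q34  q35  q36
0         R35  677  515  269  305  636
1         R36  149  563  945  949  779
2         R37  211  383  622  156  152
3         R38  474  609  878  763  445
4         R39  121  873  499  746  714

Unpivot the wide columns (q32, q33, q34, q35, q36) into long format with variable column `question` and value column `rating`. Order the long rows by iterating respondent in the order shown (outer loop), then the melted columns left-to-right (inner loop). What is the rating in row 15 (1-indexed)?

25 rows total (5 × 5). Row 15: index ⌊(15-1)/5⌋ = 2 into respondent → R37; (15-1) mod 5 = 4 into the melted columns → q36.
So row 15 is (R37, q36, 152); rating = 152.

152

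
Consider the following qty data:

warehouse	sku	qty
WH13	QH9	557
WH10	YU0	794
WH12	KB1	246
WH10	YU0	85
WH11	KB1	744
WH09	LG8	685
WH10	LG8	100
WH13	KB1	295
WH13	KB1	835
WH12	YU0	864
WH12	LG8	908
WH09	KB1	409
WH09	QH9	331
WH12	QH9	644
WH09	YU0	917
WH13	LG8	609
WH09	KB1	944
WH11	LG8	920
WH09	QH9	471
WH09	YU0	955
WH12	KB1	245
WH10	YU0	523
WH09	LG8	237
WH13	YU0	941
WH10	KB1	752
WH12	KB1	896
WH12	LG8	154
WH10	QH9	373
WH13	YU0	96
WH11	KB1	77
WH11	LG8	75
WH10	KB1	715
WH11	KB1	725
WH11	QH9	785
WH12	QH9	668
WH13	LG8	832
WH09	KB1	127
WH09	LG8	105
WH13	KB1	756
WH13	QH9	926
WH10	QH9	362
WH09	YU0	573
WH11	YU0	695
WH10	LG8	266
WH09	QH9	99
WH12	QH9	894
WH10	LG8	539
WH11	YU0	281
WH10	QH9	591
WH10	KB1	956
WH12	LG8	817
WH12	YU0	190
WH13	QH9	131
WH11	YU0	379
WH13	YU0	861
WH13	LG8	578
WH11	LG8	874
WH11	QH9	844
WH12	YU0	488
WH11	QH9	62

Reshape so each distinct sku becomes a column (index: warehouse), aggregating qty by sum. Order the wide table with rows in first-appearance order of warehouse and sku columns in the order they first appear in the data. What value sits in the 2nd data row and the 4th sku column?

With rows in first-appearance order of warehouse, row 2 is warehouse=WH10. sku columns in first-appearance order: QH9, YU0, KB1, LG8; column 4 is LG8.
Long rows with warehouse=WH10, sku=LG8: 100 + 266 + 539 = 905.

905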